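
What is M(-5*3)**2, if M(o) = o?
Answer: 225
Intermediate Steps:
M(-5*3)**2 = (-5*3)**2 = (-15)**2 = 225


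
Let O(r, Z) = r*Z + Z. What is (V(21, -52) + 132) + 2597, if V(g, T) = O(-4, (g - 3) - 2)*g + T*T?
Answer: 4425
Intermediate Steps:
O(r, Z) = Z + Z*r (O(r, Z) = Z*r + Z = Z + Z*r)
V(g, T) = T² + g*(15 - 3*g) (V(g, T) = (((g - 3) - 2)*(1 - 4))*g + T*T = (((-3 + g) - 2)*(-3))*g + T² = ((-5 + g)*(-3))*g + T² = (15 - 3*g)*g + T² = g*(15 - 3*g) + T² = T² + g*(15 - 3*g))
(V(21, -52) + 132) + 2597 = (((-52)² + 3*21*(5 - 1*21)) + 132) + 2597 = ((2704 + 3*21*(5 - 21)) + 132) + 2597 = ((2704 + 3*21*(-16)) + 132) + 2597 = ((2704 - 1008) + 132) + 2597 = (1696 + 132) + 2597 = 1828 + 2597 = 4425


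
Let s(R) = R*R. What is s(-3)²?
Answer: 81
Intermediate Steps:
s(R) = R²
s(-3)² = ((-3)²)² = 9² = 81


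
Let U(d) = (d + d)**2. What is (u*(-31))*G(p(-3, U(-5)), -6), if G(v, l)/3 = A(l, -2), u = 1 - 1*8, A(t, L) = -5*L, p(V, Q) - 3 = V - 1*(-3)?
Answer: 6510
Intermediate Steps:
U(d) = 4*d**2 (U(d) = (2*d)**2 = 4*d**2)
p(V, Q) = 6 + V (p(V, Q) = 3 + (V - 1*(-3)) = 3 + (V + 3) = 3 + (3 + V) = 6 + V)
u = -7 (u = 1 - 8 = -7)
G(v, l) = 30 (G(v, l) = 3*(-5*(-2)) = 3*10 = 30)
(u*(-31))*G(p(-3, U(-5)), -6) = -7*(-31)*30 = 217*30 = 6510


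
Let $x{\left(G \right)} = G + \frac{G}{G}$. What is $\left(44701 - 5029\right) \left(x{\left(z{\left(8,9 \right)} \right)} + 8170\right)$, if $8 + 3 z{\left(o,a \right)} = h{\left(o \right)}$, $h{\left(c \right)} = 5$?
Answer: $324120240$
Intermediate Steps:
$z{\left(o,a \right)} = -1$ ($z{\left(o,a \right)} = - \frac{8}{3} + \frac{1}{3} \cdot 5 = - \frac{8}{3} + \frac{5}{3} = -1$)
$x{\left(G \right)} = 1 + G$ ($x{\left(G \right)} = G + 1 = 1 + G$)
$\left(44701 - 5029\right) \left(x{\left(z{\left(8,9 \right)} \right)} + 8170\right) = \left(44701 - 5029\right) \left(\left(1 - 1\right) + 8170\right) = 39672 \left(0 + 8170\right) = 39672 \cdot 8170 = 324120240$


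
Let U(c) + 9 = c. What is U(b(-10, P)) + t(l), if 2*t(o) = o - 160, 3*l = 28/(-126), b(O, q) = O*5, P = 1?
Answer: -3754/27 ≈ -139.04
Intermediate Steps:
b(O, q) = 5*O
U(c) = -9 + c
l = -2/27 (l = (28/(-126))/3 = (28*(-1/126))/3 = (1/3)*(-2/9) = -2/27 ≈ -0.074074)
t(o) = -80 + o/2 (t(o) = (o - 160)/2 = (-160 + o)/2 = -80 + o/2)
U(b(-10, P)) + t(l) = (-9 + 5*(-10)) + (-80 + (1/2)*(-2/27)) = (-9 - 50) + (-80 - 1/27) = -59 - 2161/27 = -3754/27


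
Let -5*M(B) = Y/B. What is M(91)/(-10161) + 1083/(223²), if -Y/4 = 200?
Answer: 993440393/45981969579 ≈ 0.021605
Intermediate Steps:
Y = -800 (Y = -4*200 = -800)
M(B) = 160/B (M(B) = -(-160)/B = 160/B)
M(91)/(-10161) + 1083/(223²) = (160/91)/(-10161) + 1083/(223²) = (160*(1/91))*(-1/10161) + 1083/49729 = (160/91)*(-1/10161) + 1083*(1/49729) = -160/924651 + 1083/49729 = 993440393/45981969579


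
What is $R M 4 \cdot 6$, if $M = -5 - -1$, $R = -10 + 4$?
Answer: $576$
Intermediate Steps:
$R = -6$
$M = -4$ ($M = -5 + 1 = -4$)
$R M 4 \cdot 6 = \left(-6\right) \left(-4\right) 4 \cdot 6 = 24 \cdot 24 = 576$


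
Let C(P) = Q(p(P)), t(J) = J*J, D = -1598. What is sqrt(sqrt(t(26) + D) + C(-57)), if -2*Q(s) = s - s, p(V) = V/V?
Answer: 922**(1/4)*sqrt(I) ≈ 3.8964 + 3.8964*I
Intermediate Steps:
p(V) = 1
Q(s) = 0 (Q(s) = -(s - s)/2 = -1/2*0 = 0)
t(J) = J**2
C(P) = 0
sqrt(sqrt(t(26) + D) + C(-57)) = sqrt(sqrt(26**2 - 1598) + 0) = sqrt(sqrt(676 - 1598) + 0) = sqrt(sqrt(-922) + 0) = sqrt(I*sqrt(922) + 0) = sqrt(I*sqrt(922)) = 922**(1/4)*sqrt(I)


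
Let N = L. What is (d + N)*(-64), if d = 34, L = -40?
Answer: 384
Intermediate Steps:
N = -40
(d + N)*(-64) = (34 - 40)*(-64) = -6*(-64) = 384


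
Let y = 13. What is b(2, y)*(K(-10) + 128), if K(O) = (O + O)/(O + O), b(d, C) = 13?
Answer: 1677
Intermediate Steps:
K(O) = 1 (K(O) = (2*O)/((2*O)) = (2*O)*(1/(2*O)) = 1)
b(2, y)*(K(-10) + 128) = 13*(1 + 128) = 13*129 = 1677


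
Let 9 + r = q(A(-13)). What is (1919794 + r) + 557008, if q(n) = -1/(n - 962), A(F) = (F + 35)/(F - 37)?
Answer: 59594116398/24061 ≈ 2.4768e+6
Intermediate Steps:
A(F) = (35 + F)/(-37 + F)
q(n) = -1/(-962 + n)
r = -216524/24061 (r = -9 - 1/(-962 + (35 - 13)/(-37 - 13)) = -9 - 1/(-962 + 22/(-50)) = -9 - 1/(-962 - 1/50*22) = -9 - 1/(-962 - 11/25) = -9 - 1/(-24061/25) = -9 - 1*(-25/24061) = -9 + 25/24061 = -216524/24061 ≈ -8.9990)
(1919794 + r) + 557008 = (1919794 - 216524/24061) + 557008 = 46191946910/24061 + 557008 = 59594116398/24061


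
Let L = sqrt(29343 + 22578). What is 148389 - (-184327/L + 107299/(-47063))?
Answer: 6983738806/47063 + 184327*sqrt(641)/5769 ≈ 1.4920e+5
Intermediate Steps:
L = 9*sqrt(641) (L = sqrt(51921) = 9*sqrt(641) ≈ 227.86)
148389 - (-184327/L + 107299/(-47063)) = 148389 - (-184327*sqrt(641)/5769 + 107299/(-47063)) = 148389 - (-184327*sqrt(641)/5769 + 107299*(-1/47063)) = 148389 - (-184327*sqrt(641)/5769 - 107299/47063) = 148389 - (-107299/47063 - 184327*sqrt(641)/5769) = 148389 + (107299/47063 + 184327*sqrt(641)/5769) = 6983738806/47063 + 184327*sqrt(641)/5769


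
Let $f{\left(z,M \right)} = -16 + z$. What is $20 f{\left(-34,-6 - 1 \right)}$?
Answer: $-1000$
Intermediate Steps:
$20 f{\left(-34,-6 - 1 \right)} = 20 \left(-16 - 34\right) = 20 \left(-50\right) = -1000$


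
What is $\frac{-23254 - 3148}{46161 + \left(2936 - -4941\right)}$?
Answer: $- \frac{13201}{27019} \approx -0.48858$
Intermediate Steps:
$\frac{-23254 - 3148}{46161 + \left(2936 - -4941\right)} = - \frac{26402}{46161 + \left(2936 + 4941\right)} = - \frac{26402}{46161 + 7877} = - \frac{26402}{54038} = \left(-26402\right) \frac{1}{54038} = - \frac{13201}{27019}$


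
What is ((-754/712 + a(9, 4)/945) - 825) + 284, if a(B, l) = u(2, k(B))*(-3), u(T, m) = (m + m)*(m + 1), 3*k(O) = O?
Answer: -20265013/37380 ≈ -542.13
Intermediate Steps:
k(O) = O/3
u(T, m) = 2*m*(1 + m) (u(T, m) = (2*m)*(1 + m) = 2*m*(1 + m))
a(B, l) = -2*B*(1 + B/3) (a(B, l) = (2*(B/3)*(1 + B/3))*(-3) = (2*B*(1 + B/3)/3)*(-3) = -2*B*(1 + B/3))
((-754/712 + a(9, 4)/945) - 825) + 284 = ((-754/712 - ⅔*9*(3 + 9)/945) - 825) + 284 = ((-754*1/712 - ⅔*9*12*(1/945)) - 825) + 284 = ((-377/356 - 72*1/945) - 825) + 284 = ((-377/356 - 8/105) - 825) + 284 = (-42433/37380 - 825) + 284 = -30880933/37380 + 284 = -20265013/37380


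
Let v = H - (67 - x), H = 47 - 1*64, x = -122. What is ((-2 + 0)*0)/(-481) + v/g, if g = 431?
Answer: -206/431 ≈ -0.47796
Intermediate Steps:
H = -17 (H = 47 - 64 = -17)
v = -206 (v = -17 - (67 - 1*(-122)) = -17 - (67 + 122) = -17 - 1*189 = -17 - 189 = -206)
((-2 + 0)*0)/(-481) + v/g = ((-2 + 0)*0)/(-481) - 206/431 = -2*0*(-1/481) - 206*1/431 = 0*(-1/481) - 206/431 = 0 - 206/431 = -206/431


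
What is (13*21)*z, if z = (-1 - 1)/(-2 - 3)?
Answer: 546/5 ≈ 109.20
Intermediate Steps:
z = ⅖ (z = -2/(-5) = -2*(-⅕) = ⅖ ≈ 0.40000)
(13*21)*z = (13*21)*(⅖) = 273*(⅖) = 546/5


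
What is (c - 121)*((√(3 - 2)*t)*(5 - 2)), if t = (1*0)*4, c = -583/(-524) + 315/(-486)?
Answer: 0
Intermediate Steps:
c = 6571/14148 (c = -583*(-1/524) + 315*(-1/486) = 583/524 - 35/54 = 6571/14148 ≈ 0.46445)
t = 0 (t = 0*4 = 0)
(c - 121)*((√(3 - 2)*t)*(5 - 2)) = (6571/14148 - 121)*((√(3 - 2)*0)*(5 - 2)) = -1705337*√1*0*3/14148 = -1705337*1*0*3/14148 = -0*3 = -1705337/14148*0 = 0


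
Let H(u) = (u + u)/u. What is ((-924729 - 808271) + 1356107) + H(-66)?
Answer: -376891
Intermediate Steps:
H(u) = 2 (H(u) = (2*u)/u = 2)
((-924729 - 808271) + 1356107) + H(-66) = ((-924729 - 808271) + 1356107) + 2 = (-1733000 + 1356107) + 2 = -376893 + 2 = -376891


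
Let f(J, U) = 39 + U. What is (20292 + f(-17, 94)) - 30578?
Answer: -10153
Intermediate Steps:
(20292 + f(-17, 94)) - 30578 = (20292 + (39 + 94)) - 30578 = (20292 + 133) - 30578 = 20425 - 30578 = -10153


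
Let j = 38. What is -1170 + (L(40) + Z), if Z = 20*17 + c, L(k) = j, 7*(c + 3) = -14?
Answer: -797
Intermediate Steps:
c = -5 (c = -3 + (1/7)*(-14) = -3 - 2 = -5)
L(k) = 38
Z = 335 (Z = 20*17 - 5 = 340 - 5 = 335)
-1170 + (L(40) + Z) = -1170 + (38 + 335) = -1170 + 373 = -797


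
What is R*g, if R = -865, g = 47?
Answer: -40655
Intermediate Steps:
R*g = -865*47 = -40655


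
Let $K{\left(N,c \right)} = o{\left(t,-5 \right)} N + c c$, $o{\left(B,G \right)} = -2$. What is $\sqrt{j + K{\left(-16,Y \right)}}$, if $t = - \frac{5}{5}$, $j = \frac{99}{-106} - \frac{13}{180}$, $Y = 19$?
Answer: $\frac{\sqrt{990999565}}{1590} \approx 19.799$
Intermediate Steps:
$j = - \frac{9599}{9540}$ ($j = 99 \left(- \frac{1}{106}\right) - \frac{13}{180} = - \frac{99}{106} - \frac{13}{180} = - \frac{9599}{9540} \approx -1.0062$)
$t = -1$ ($t = \left(-5\right) \frac{1}{5} = -1$)
$K{\left(N,c \right)} = c^{2} - 2 N$ ($K{\left(N,c \right)} = - 2 N + c c = - 2 N + c^{2} = c^{2} - 2 N$)
$\sqrt{j + K{\left(-16,Y \right)}} = \sqrt{- \frac{9599}{9540} - \left(-32 - 19^{2}\right)} = \sqrt{- \frac{9599}{9540} + \left(361 + 32\right)} = \sqrt{- \frac{9599}{9540} + 393} = \sqrt{\frac{3739621}{9540}} = \frac{\sqrt{990999565}}{1590}$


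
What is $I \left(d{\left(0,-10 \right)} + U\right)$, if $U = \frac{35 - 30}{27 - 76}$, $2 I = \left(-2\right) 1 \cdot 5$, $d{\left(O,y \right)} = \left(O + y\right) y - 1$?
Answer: $- \frac{24230}{49} \approx -494.49$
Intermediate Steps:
$d{\left(O,y \right)} = -1 + y \left(O + y\right)$ ($d{\left(O,y \right)} = y \left(O + y\right) - 1 = -1 + y \left(O + y\right)$)
$I = -5$ ($I = \frac{\left(-2\right) 1 \cdot 5}{2} = \frac{\left(-2\right) 5}{2} = \frac{1}{2} \left(-10\right) = -5$)
$U = - \frac{5}{49}$ ($U = \frac{5}{-49} = 5 \left(- \frac{1}{49}\right) = - \frac{5}{49} \approx -0.10204$)
$I \left(d{\left(0,-10 \right)} + U\right) = - 5 \left(\left(-1 + \left(-10\right)^{2} + 0 \left(-10\right)\right) - \frac{5}{49}\right) = - 5 \left(\left(-1 + 100 + 0\right) - \frac{5}{49}\right) = - 5 \left(99 - \frac{5}{49}\right) = \left(-5\right) \frac{4846}{49} = - \frac{24230}{49}$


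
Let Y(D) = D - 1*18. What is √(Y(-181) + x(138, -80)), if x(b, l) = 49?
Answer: 5*I*√6 ≈ 12.247*I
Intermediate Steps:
Y(D) = -18 + D (Y(D) = D - 18 = -18 + D)
√(Y(-181) + x(138, -80)) = √((-18 - 181) + 49) = √(-199 + 49) = √(-150) = 5*I*√6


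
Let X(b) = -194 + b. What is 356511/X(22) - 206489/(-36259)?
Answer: -12891216241/6236548 ≈ -2067.0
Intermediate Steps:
356511/X(22) - 206489/(-36259) = 356511/(-194 + 22) - 206489/(-36259) = 356511/(-172) - 206489*(-1/36259) = 356511*(-1/172) + 206489/36259 = -356511/172 + 206489/36259 = -12891216241/6236548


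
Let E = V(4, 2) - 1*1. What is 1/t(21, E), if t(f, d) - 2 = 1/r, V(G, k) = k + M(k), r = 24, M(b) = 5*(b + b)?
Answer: 24/49 ≈ 0.48980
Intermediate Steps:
M(b) = 10*b (M(b) = 5*(2*b) = 10*b)
V(G, k) = 11*k (V(G, k) = k + 10*k = 11*k)
E = 21 (E = 11*2 - 1*1 = 22 - 1 = 21)
t(f, d) = 49/24 (t(f, d) = 2 + 1/24 = 49/24)
1/t(21, E) = 1/(49/24) = 24/49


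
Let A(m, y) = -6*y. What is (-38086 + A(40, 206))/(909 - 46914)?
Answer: 39322/46005 ≈ 0.85473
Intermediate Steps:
(-38086 + A(40, 206))/(909 - 46914) = (-38086 - 6*206)/(909 - 46914) = (-38086 - 1236)/(-46005) = -39322*(-1/46005) = 39322/46005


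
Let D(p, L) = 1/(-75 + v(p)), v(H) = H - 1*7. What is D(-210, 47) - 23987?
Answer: -7004205/292 ≈ -23987.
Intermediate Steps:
v(H) = -7 + H (v(H) = H - 7 = -7 + H)
D(p, L) = 1/(-82 + p) (D(p, L) = 1/(-75 + (-7 + p)) = 1/(-82 + p))
D(-210, 47) - 23987 = 1/(-82 - 210) - 23987 = 1/(-292) - 23987 = -1/292 - 23987 = -7004205/292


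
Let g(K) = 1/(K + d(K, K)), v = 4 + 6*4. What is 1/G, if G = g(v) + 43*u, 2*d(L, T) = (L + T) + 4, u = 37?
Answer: 58/92279 ≈ 0.00062853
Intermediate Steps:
v = 28 (v = 4 + 24 = 28)
d(L, T) = 2 + L/2 + T/2 (d(L, T) = ((L + T) + 4)/2 = (4 + L + T)/2 = 2 + L/2 + T/2)
g(K) = 1/(2 + 2*K) (g(K) = 1/(K + (2 + K/2 + K/2)) = 1/(K + (2 + K)) = 1/(2 + 2*K))
G = 92279/58 (G = 1/(2*(1 + 28)) + 43*37 = (1/2)/29 + 1591 = (1/2)*(1/29) + 1591 = 1/58 + 1591 = 92279/58 ≈ 1591.0)
1/G = 1/(92279/58) = 58/92279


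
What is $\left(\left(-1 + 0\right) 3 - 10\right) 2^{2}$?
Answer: $-52$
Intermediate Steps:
$\left(\left(-1 + 0\right) 3 - 10\right) 2^{2} = \left(\left(-1\right) 3 - 10\right) 4 = \left(-3 - 10\right) 4 = \left(-13\right) 4 = -52$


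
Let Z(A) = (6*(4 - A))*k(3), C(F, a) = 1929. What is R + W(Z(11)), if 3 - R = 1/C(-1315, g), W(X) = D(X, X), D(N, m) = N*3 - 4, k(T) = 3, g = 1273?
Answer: -731092/1929 ≈ -379.00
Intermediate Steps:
Z(A) = 72 - 18*A (Z(A) = (6*(4 - A))*3 = (24 - 6*A)*3 = 72 - 18*A)
D(N, m) = -4 + 3*N (D(N, m) = 3*N - 4 = -4 + 3*N)
W(X) = -4 + 3*X
R = 5786/1929 (R = 3 - 1/1929 = 5786/1929 ≈ 2.9995)
R + W(Z(11)) = 5786/1929 + (-4 + 3*(72 - 18*11)) = 5786/1929 + (-4 + 3*(72 - 198)) = 5786/1929 + (-4 + 3*(-126)) = 5786/1929 + (-4 - 378) = 5786/1929 - 382 = -731092/1929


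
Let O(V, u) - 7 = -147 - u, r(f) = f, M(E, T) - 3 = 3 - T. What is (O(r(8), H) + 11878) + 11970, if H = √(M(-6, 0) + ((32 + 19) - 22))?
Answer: 23708 - √35 ≈ 23702.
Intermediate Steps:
M(E, T) = 6 - T (M(E, T) = 3 + (3 - T) = 6 - T)
H = √35 (H = √((6 - 1*0) + ((32 + 19) - 22)) = √((6 + 0) + (51 - 22)) = √(6 + 29) = √35 ≈ 5.9161)
O(V, u) = -140 - u (O(V, u) = 7 + (-147 - u) = -140 - u)
(O(r(8), H) + 11878) + 11970 = ((-140 - √35) + 11878) + 11970 = (11738 - √35) + 11970 = 23708 - √35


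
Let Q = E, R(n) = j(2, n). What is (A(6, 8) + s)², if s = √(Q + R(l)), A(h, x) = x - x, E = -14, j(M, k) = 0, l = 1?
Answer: -14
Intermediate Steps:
R(n) = 0
Q = -14
A(h, x) = 0
s = I*√14 (s = √(-14 + 0) = √(-14) = I*√14 ≈ 3.7417*I)
(A(6, 8) + s)² = (0 + I*√14)² = (I*√14)² = -14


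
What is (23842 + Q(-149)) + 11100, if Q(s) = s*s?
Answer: 57143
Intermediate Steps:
Q(s) = s**2
(23842 + Q(-149)) + 11100 = (23842 + (-149)**2) + 11100 = (23842 + 22201) + 11100 = 46043 + 11100 = 57143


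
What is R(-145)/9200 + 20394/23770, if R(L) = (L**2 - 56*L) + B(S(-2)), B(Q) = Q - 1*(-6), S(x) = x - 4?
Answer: 17608029/4373680 ≈ 4.0259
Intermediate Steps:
S(x) = -4 + x
B(Q) = 6 + Q (B(Q) = Q + 6 = 6 + Q)
R(L) = L**2 - 56*L (R(L) = (L**2 - 56*L) + (6 + (-4 - 2)) = (L**2 - 56*L) + (6 - 6) = (L**2 - 56*L) + 0 = L**2 - 56*L)
R(-145)/9200 + 20394/23770 = -145*(-56 - 145)/9200 + 20394/23770 = -145*(-201)*(1/9200) + 20394*(1/23770) = 29145*(1/9200) + 10197/11885 = 5829/1840 + 10197/11885 = 17608029/4373680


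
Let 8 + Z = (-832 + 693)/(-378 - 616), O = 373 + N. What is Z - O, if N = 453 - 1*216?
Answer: -614153/994 ≈ -617.86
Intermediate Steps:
N = 237 (N = 453 - 216 = 237)
O = 610 (O = 373 + 237 = 610)
Z = -7813/994 (Z = -8 + (-832 + 693)/(-378 - 616) = -8 - 139/(-994) = -8 - 139*(-1/994) = -8 + 139/994 = -7813/994 ≈ -7.8602)
Z - O = -7813/994 - 1*610 = -7813/994 - 610 = -614153/994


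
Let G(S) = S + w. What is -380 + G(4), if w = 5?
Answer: -371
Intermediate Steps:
G(S) = 5 + S (G(S) = S + 5 = 5 + S)
-380 + G(4) = -380 + (5 + 4) = -380 + 9 = -371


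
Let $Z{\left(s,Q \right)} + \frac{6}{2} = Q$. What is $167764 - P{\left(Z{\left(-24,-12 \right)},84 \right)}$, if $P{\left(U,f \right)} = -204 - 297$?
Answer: $168265$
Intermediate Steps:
$Z{\left(s,Q \right)} = -3 + Q$
$P{\left(U,f \right)} = -501$ ($P{\left(U,f \right)} = -204 - 297 = -501$)
$167764 - P{\left(Z{\left(-24,-12 \right)},84 \right)} = 167764 - -501 = 167764 + 501 = 168265$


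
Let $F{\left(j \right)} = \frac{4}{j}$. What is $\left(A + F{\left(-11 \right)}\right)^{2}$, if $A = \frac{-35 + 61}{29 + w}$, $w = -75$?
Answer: $\frac{55225}{64009} \approx 0.86277$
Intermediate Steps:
$A = - \frac{13}{23}$ ($A = \frac{-35 + 61}{29 - 75} = \frac{26}{-46} = 26 \left(- \frac{1}{46}\right) = - \frac{13}{23} \approx -0.56522$)
$\left(A + F{\left(-11 \right)}\right)^{2} = \left(- \frac{13}{23} + \frac{4}{-11}\right)^{2} = \left(- \frac{13}{23} + 4 \left(- \frac{1}{11}\right)\right)^{2} = \left(- \frac{13}{23} - \frac{4}{11}\right)^{2} = \left(- \frac{235}{253}\right)^{2} = \frac{55225}{64009}$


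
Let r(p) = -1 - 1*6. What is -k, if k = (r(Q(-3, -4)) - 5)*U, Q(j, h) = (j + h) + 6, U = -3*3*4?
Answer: -432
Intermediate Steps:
U = -36 (U = -9*4 = -36)
Q(j, h) = 6 + h + j (Q(j, h) = (h + j) + 6 = 6 + h + j)
r(p) = -7 (r(p) = -1 - 6 = -7)
k = 432 (k = (-7 - 5)*(-36) = -12*(-36) = 432)
-k = -1*432 = -432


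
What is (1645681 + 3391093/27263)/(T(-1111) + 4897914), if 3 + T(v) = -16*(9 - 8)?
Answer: 44869592196/133531311385 ≈ 0.33602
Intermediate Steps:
T(v) = -19 (T(v) = -3 - 16*(9 - 8) = -3 - 16*1 = -3 - 16 = -19)
(1645681 + 3391093/27263)/(T(-1111) + 4897914) = (1645681 + 3391093/27263)/(-19 + 4897914) = (1645681 + 3391093*(1/27263))/4897895 = (1645681 + 3391093/27263)*(1/4897895) = (44869592196/27263)*(1/4897895) = 44869592196/133531311385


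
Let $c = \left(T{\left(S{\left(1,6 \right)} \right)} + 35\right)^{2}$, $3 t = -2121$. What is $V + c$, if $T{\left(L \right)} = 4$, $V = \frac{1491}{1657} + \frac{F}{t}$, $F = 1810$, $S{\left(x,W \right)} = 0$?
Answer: $\frac{1779904946}{1171499} \approx 1519.3$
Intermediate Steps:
$t = -707$ ($t = \frac{1}{3} \left(-2121\right) = -707$)
$V = - \frac{1945033}{1171499}$ ($V = \frac{1491}{1657} + \frac{1810}{-707} = 1491 \cdot \frac{1}{1657} + 1810 \left(- \frac{1}{707}\right) = \frac{1491}{1657} - \frac{1810}{707} = - \frac{1945033}{1171499} \approx -1.6603$)
$c = 1521$ ($c = \left(4 + 35\right)^{2} = 39^{2} = 1521$)
$V + c = - \frac{1945033}{1171499} + 1521 = \frac{1779904946}{1171499}$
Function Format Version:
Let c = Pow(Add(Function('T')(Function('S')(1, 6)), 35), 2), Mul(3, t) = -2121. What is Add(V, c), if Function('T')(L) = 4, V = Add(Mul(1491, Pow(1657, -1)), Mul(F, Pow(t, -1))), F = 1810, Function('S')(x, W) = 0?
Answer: Rational(1779904946, 1171499) ≈ 1519.3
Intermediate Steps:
t = -707 (t = Mul(Rational(1, 3), -2121) = -707)
V = Rational(-1945033, 1171499) (V = Add(Mul(1491, Pow(1657, -1)), Mul(1810, Pow(-707, -1))) = Add(Mul(1491, Rational(1, 1657)), Mul(1810, Rational(-1, 707))) = Add(Rational(1491, 1657), Rational(-1810, 707)) = Rational(-1945033, 1171499) ≈ -1.6603)
c = 1521 (c = Pow(Add(4, 35), 2) = Pow(39, 2) = 1521)
Add(V, c) = Add(Rational(-1945033, 1171499), 1521) = Rational(1779904946, 1171499)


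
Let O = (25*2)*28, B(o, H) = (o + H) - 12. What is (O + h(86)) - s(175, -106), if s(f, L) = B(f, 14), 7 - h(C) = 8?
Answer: 1222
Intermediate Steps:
h(C) = -1 (h(C) = 7 - 1*8 = 7 - 8 = -1)
B(o, H) = -12 + H + o (B(o, H) = (H + o) - 12 = -12 + H + o)
O = 1400 (O = 50*28 = 1400)
s(f, L) = 2 + f (s(f, L) = -12 + 14 + f = 2 + f)
(O + h(86)) - s(175, -106) = (1400 - 1) - (2 + 175) = 1399 - 1*177 = 1399 - 177 = 1222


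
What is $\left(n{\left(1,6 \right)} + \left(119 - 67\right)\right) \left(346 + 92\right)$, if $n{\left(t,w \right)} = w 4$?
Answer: $33288$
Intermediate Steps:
$n{\left(t,w \right)} = 4 w$
$\left(n{\left(1,6 \right)} + \left(119 - 67\right)\right) \left(346 + 92\right) = \left(4 \cdot 6 + \left(119 - 67\right)\right) \left(346 + 92\right) = \left(24 + \left(119 - 67\right)\right) 438 = \left(24 + 52\right) 438 = 76 \cdot 438 = 33288$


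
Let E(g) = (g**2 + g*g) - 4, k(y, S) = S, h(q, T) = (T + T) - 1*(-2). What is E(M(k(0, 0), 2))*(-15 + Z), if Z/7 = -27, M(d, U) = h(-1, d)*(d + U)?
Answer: -5712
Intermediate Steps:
h(q, T) = 2 + 2*T (h(q, T) = 2*T + 2 = 2 + 2*T)
M(d, U) = (2 + 2*d)*(U + d) (M(d, U) = (2 + 2*d)*(d + U) = (2 + 2*d)*(U + d))
E(g) = -4 + 2*g**2 (E(g) = (g**2 + g**2) - 4 = 2*g**2 - 4 = -4 + 2*g**2)
Z = -189 (Z = 7*(-27) = -189)
E(M(k(0, 0), 2))*(-15 + Z) = (-4 + 2*(2*(1 + 0)*(2 + 0))**2)*(-15 - 189) = (-4 + 2*(2*1*2)**2)*(-204) = (-4 + 2*4**2)*(-204) = (-4 + 2*16)*(-204) = (-4 + 32)*(-204) = 28*(-204) = -5712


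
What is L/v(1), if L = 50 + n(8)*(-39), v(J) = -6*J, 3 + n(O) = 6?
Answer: 67/6 ≈ 11.167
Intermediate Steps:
n(O) = 3 (n(O) = -3 + 6 = 3)
L = -67 (L = 50 + 3*(-39) = 50 - 117 = -67)
L/v(1) = -67/((-6*1)) = -67/(-6) = -67*(-⅙) = 67/6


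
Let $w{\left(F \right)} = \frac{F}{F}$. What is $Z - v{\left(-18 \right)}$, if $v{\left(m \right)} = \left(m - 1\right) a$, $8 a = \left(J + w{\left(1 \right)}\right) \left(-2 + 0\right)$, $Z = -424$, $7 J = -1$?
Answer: $- \frac{5993}{14} \approx -428.07$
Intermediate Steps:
$J = - \frac{1}{7}$ ($J = \frac{1}{7} \left(-1\right) = - \frac{1}{7} \approx -0.14286$)
$w{\left(F \right)} = 1$
$a = - \frac{3}{14}$ ($a = \frac{\left(- \frac{1}{7} + 1\right) \left(-2 + 0\right)}{8} = \frac{\frac{6}{7} \left(-2\right)}{8} = \frac{1}{8} \left(- \frac{12}{7}\right) = - \frac{3}{14} \approx -0.21429$)
$v{\left(m \right)} = \frac{3}{14} - \frac{3 m}{14}$ ($v{\left(m \right)} = \left(m - 1\right) \left(- \frac{3}{14}\right) = \left(-1 + m\right) \left(- \frac{3}{14}\right) = \frac{3}{14} - \frac{3 m}{14}$)
$Z - v{\left(-18 \right)} = -424 - \left(\frac{3}{14} - - \frac{27}{7}\right) = -424 - \left(\frac{3}{14} + \frac{27}{7}\right) = -424 - \frac{57}{14} = - \frac{5993}{14}$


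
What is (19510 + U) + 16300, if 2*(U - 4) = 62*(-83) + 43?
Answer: 66525/2 ≈ 33263.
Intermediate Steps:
U = -5095/2 (U = 4 + (62*(-83) + 43)/2 = 4 + (-5146 + 43)/2 = 4 + (½)*(-5103) = 4 - 5103/2 = -5095/2 ≈ -2547.5)
(19510 + U) + 16300 = (19510 - 5095/2) + 16300 = 33925/2 + 16300 = 66525/2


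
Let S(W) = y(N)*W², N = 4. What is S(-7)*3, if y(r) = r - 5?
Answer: -147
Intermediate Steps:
y(r) = -5 + r
S(W) = -W² (S(W) = (-5 + 4)*W² = -W²)
S(-7)*3 = -1*(-7)²*3 = -1*49*3 = -49*3 = -147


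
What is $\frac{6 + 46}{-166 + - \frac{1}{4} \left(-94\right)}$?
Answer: $- \frac{104}{285} \approx -0.36491$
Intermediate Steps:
$\frac{6 + 46}{-166 + - \frac{1}{4} \left(-94\right)} = \frac{52}{-166 + \left(-1\right) \frac{1}{4} \left(-94\right)} = \frac{52}{-166 - - \frac{47}{2}} = \frac{52}{-166 + \frac{47}{2}} = \frac{52}{- \frac{285}{2}} = 52 \left(- \frac{2}{285}\right) = - \frac{104}{285}$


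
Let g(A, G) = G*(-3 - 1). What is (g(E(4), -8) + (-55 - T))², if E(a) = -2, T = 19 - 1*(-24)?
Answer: 4356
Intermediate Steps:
T = 43 (T = 19 + 24 = 43)
g(A, G) = -4*G (g(A, G) = G*(-4) = -4*G)
(g(E(4), -8) + (-55 - T))² = (-4*(-8) + (-55 - 1*43))² = (32 + (-55 - 43))² = (32 - 98)² = (-66)² = 4356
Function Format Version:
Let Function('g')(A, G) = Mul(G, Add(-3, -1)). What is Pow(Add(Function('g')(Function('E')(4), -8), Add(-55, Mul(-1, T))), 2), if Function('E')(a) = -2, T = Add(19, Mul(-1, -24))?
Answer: 4356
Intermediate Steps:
T = 43 (T = Add(19, 24) = 43)
Function('g')(A, G) = Mul(-4, G) (Function('g')(A, G) = Mul(G, -4) = Mul(-4, G))
Pow(Add(Function('g')(Function('E')(4), -8), Add(-55, Mul(-1, T))), 2) = Pow(Add(Mul(-4, -8), Add(-55, Mul(-1, 43))), 2) = Pow(Add(32, Add(-55, -43)), 2) = Pow(Add(32, -98), 2) = Pow(-66, 2) = 4356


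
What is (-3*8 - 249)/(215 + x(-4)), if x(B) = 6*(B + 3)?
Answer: -273/209 ≈ -1.3062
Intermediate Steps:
x(B) = 18 + 6*B (x(B) = 6*(3 + B) = 18 + 6*B)
(-3*8 - 249)/(215 + x(-4)) = (-3*8 - 249)/(215 + (18 + 6*(-4))) = (-24 - 249)/(215 + (18 - 24)) = -273/(215 - 6) = -273/209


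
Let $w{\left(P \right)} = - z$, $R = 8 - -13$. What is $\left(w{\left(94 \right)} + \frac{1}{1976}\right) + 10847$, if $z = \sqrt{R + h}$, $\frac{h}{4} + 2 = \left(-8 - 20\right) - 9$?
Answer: $\frac{21433673}{1976} - 3 i \sqrt{15} \approx 10847.0 - 11.619 i$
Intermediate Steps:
$h = -156$ ($h = -8 + 4 \left(\left(-8 - 20\right) - 9\right) = -8 + 4 \left(-28 - 9\right) = -8 + 4 \left(-37\right) = -8 - 148 = -156$)
$R = 21$ ($R = 8 + 13 = 21$)
$z = 3 i \sqrt{15}$ ($z = \sqrt{21 - 156} = \sqrt{-135} = 3 i \sqrt{15} \approx 11.619 i$)
$w{\left(P \right)} = - 3 i \sqrt{15}$
$\left(w{\left(94 \right)} + \frac{1}{1976}\right) + 10847 = \left(- 3 i \sqrt{15} + \frac{1}{1976}\right) + 10847 = \left(\frac{1}{1976} - 3 i \sqrt{15}\right) + 10847 = \frac{21433673}{1976} - 3 i \sqrt{15}$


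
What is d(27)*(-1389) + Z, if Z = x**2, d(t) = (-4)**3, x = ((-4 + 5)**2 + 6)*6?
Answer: 90660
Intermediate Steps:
x = 42 (x = (1**2 + 6)*6 = (1 + 6)*6 = 7*6 = 42)
d(t) = -64
Z = 1764 (Z = 42**2 = 1764)
d(27)*(-1389) + Z = -64*(-1389) + 1764 = 88896 + 1764 = 90660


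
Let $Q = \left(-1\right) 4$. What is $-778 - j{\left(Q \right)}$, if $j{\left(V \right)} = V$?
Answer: $-774$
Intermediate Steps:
$Q = -4$
$-778 - j{\left(Q \right)} = -778 - -4 = -778 + 4 = -774$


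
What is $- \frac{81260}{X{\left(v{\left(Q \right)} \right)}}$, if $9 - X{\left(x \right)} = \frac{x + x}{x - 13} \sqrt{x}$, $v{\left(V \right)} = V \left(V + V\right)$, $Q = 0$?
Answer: $- \frac{81260}{9} \approx -9028.9$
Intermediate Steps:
$v{\left(V \right)} = 2 V^{2}$ ($v{\left(V \right)} = V 2 V = 2 V^{2}$)
$X{\left(x \right)} = 9 - \frac{2 x^{\frac{3}{2}}}{-13 + x}$ ($X{\left(x \right)} = 9 - \frac{x + x}{x - 13} \sqrt{x} = 9 - \frac{2 x}{-13 + x} \sqrt{x} = 9 - \frac{2 x^{\frac{3}{2}}}{-13 + x}$)
$- \frac{81260}{X{\left(v{\left(Q \right)} \right)}} = - \frac{81260}{\frac{1}{-13 + 2 \cdot 0^{2}} \left(-117 - 2 \left(2 \cdot 0^{2}\right)^{\frac{3}{2}} + 9 \cdot 2 \cdot 0^{2}\right)} = - \frac{81260}{\frac{1}{-13 + 2 \cdot 0} \left(-117 - 2 \left(2 \cdot 0\right)^{\frac{3}{2}} + 9 \cdot 2 \cdot 0\right)} = - \frac{81260}{\frac{1}{-13 + 0} \left(-117 - 2 \cdot 0^{\frac{3}{2}} + 9 \cdot 0\right)} = - \frac{81260}{\frac{1}{-13} \left(-117 - 0 + 0\right)} = - \frac{81260}{\left(- \frac{1}{13}\right) \left(-117 + 0 + 0\right)} = - \frac{81260}{\left(- \frac{1}{13}\right) \left(-117\right)} = - \frac{81260}{9}$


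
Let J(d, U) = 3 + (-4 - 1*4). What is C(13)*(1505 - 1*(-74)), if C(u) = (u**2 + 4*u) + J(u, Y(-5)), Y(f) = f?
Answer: 341064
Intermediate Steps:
J(d, U) = -5 (J(d, U) = 3 + (-4 - 4) = 3 - 8 = -5)
C(u) = -5 + u**2 + 4*u (C(u) = (u**2 + 4*u) - 5 = -5 + u**2 + 4*u)
C(13)*(1505 - 1*(-74)) = (-5 + 13**2 + 4*13)*(1505 - 1*(-74)) = (-5 + 169 + 52)*(1505 + 74) = 216*1579 = 341064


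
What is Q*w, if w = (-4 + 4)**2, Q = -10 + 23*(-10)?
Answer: 0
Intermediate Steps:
Q = -240 (Q = -10 - 230 = -240)
w = 0 (w = 0**2 = 0)
Q*w = -240*0 = 0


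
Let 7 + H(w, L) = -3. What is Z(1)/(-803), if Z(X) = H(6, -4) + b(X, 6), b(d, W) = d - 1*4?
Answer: 13/803 ≈ 0.016189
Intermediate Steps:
H(w, L) = -10 (H(w, L) = -7 - 3 = -10)
b(d, W) = -4 + d (b(d, W) = d - 4 = -4 + d)
Z(X) = -14 + X (Z(X) = -10 + (-4 + X) = -14 + X)
Z(1)/(-803) = (-14 + 1)/(-803) = -13*(-1/803) = 13/803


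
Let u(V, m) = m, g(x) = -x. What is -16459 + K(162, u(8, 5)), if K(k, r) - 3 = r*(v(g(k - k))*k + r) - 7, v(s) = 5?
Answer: -12388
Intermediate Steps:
K(k, r) = -4 + r*(r + 5*k) (K(k, r) = 3 + (r*(5*k + r) - 7) = 3 + (r*(r + 5*k) - 7) = 3 + (-7 + r*(r + 5*k)) = -4 + r*(r + 5*k))
-16459 + K(162, u(8, 5)) = -16459 + (-4 + 5**2 + 5*162*5) = -16459 + (-4 + 25 + 4050) = -16459 + 4071 = -12388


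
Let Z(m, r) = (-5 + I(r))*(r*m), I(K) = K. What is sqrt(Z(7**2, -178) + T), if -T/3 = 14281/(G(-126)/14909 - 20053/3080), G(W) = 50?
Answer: sqrt(1182708521128879265094)/27165107 ≈ 1266.0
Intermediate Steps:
Z(m, r) = m*r*(-5 + r) (Z(m, r) = (-5 + r)*(r*m) = (-5 + r)*(m*r) = m*r*(-5 + r))
T = 178848960360/27165107 (T = -42843/(50/14909 - 20053/3080) = -42843/(50*(1/14909) - 20053*1/3080) = -42843/(50/14909 - 1823/280) = -42843/(-27165107/4174520) = -42843*(-4174520)/27165107 = -3*(-59616320120/27165107) = 178848960360/27165107 ≈ 6583.8)
sqrt(Z(7**2, -178) + T) = sqrt(7**2*(-178)*(-5 - 178) + 178848960360/27165107) = sqrt(49*(-178)*(-183) + 178848960360/27165107) = sqrt(1596126 + 178848960360/27165107) = sqrt(43537782535842/27165107) = sqrt(1182708521128879265094)/27165107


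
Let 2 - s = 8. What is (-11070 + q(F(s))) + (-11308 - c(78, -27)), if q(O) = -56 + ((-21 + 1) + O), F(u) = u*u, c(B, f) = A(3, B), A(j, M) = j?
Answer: -22421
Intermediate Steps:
s = -6 (s = 2 - 1*8 = 2 - 8 = -6)
c(B, f) = 3
F(u) = u**2
q(O) = -76 + O (q(O) = -56 + (-20 + O) = -76 + O)
(-11070 + q(F(s))) + (-11308 - c(78, -27)) = (-11070 + (-76 + (-6)**2)) + (-11308 - 1*3) = (-11070 + (-76 + 36)) + (-11308 - 3) = (-11070 - 40) - 11311 = -11110 - 11311 = -22421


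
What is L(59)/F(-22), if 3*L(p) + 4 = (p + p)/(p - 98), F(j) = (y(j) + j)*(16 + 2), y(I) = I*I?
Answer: -137/486486 ≈ -0.00028161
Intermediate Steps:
y(I) = I²
F(j) = 18*j + 18*j² (F(j) = (j² + j)*(16 + 2) = (j + j²)*18 = 18*j + 18*j²)
L(p) = -4/3 + 2*p/(3*(-98 + p)) (L(p) = -4/3 + ((p + p)/(p - 98))/3 = -4/3 + ((2*p)/(-98 + p))/3 = -4/3 + (2*p/(-98 + p))/3 = -4/3 + 2*p/(3*(-98 + p)))
L(59)/F(-22) = (2*(196 - 1*59)/(3*(-98 + 59)))/((18*(-22)*(1 - 22))) = ((⅔)*(196 - 59)/(-39))/((18*(-22)*(-21))) = ((⅔)*(-1/39)*137)/8316 = -274/117*1/8316 = -137/486486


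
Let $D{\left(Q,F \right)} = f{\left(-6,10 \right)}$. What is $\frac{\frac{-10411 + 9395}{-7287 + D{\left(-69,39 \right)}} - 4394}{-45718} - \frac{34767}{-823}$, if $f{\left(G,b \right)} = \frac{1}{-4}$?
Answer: $\frac{23218546364280}{548378883593} \approx 42.34$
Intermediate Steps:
$f{\left(G,b \right)} = - \frac{1}{4}$
$D{\left(Q,F \right)} = - \frac{1}{4}$
$\frac{\frac{-10411 + 9395}{-7287 + D{\left(-69,39 \right)}} - 4394}{-45718} - \frac{34767}{-823} = \frac{\frac{-10411 + 9395}{-7287 - \frac{1}{4}} - 4394}{-45718} - \frac{34767}{-823} = \left(- \frac{1016}{- \frac{29149}{4}} - 4394\right) \left(- \frac{1}{45718}\right) - - \frac{34767}{823} = \left(\left(-1016\right) \left(- \frac{4}{29149}\right) - 4394\right) \left(- \frac{1}{45718}\right) + \frac{34767}{823} = \left(\frac{4064}{29149} - 4394\right) \left(- \frac{1}{45718}\right) + \frac{34767}{823} = \left(- \frac{128076642}{29149}\right) \left(- \frac{1}{45718}\right) + \frac{34767}{823} = \frac{64038321}{666316991} + \frac{34767}{823} = \frac{23218546364280}{548378883593}$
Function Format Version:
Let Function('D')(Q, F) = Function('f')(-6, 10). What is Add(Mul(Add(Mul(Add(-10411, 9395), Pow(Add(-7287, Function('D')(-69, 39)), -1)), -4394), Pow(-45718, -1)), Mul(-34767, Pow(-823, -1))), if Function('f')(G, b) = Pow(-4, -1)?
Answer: Rational(23218546364280, 548378883593) ≈ 42.340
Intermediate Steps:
Function('f')(G, b) = Rational(-1, 4)
Function('D')(Q, F) = Rational(-1, 4)
Add(Mul(Add(Mul(Add(-10411, 9395), Pow(Add(-7287, Function('D')(-69, 39)), -1)), -4394), Pow(-45718, -1)), Mul(-34767, Pow(-823, -1))) = Add(Mul(Add(Mul(Add(-10411, 9395), Pow(Add(-7287, Rational(-1, 4)), -1)), -4394), Pow(-45718, -1)), Mul(-34767, Pow(-823, -1))) = Add(Mul(Add(Mul(-1016, Pow(Rational(-29149, 4), -1)), -4394), Rational(-1, 45718)), Mul(-34767, Rational(-1, 823))) = Add(Mul(Add(Mul(-1016, Rational(-4, 29149)), -4394), Rational(-1, 45718)), Rational(34767, 823)) = Add(Mul(Add(Rational(4064, 29149), -4394), Rational(-1, 45718)), Rational(34767, 823)) = Add(Mul(Rational(-128076642, 29149), Rational(-1, 45718)), Rational(34767, 823)) = Add(Rational(64038321, 666316991), Rational(34767, 823)) = Rational(23218546364280, 548378883593)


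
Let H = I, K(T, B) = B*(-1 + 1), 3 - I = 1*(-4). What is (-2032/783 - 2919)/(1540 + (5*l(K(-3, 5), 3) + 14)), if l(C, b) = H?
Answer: -2287609/1244187 ≈ -1.8386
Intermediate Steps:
I = 7 (I = 3 - (-4) = 3 - 1*(-4) = 3 + 4 = 7)
K(T, B) = 0 (K(T, B) = B*0 = 0)
H = 7
l(C, b) = 7
(-2032/783 - 2919)/(1540 + (5*l(K(-3, 5), 3) + 14)) = (-2032/783 - 2919)/(1540 + (5*7 + 14)) = (-2032*1/783 - 2919)/(1540 + (35 + 14)) = (-2032/783 - 2919)/(1540 + 49) = -2287609/783/1589 = -2287609/783*1/1589 = -2287609/1244187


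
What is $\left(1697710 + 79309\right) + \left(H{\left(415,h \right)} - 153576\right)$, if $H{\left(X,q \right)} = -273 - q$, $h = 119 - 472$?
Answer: $1623523$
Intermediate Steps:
$h = -353$ ($h = 119 - 472 = -353$)
$\left(1697710 + 79309\right) + \left(H{\left(415,h \right)} - 153576\right) = \left(1697710 + 79309\right) - 153496 = 1777019 + \left(\left(-273 + 353\right) - 153576\right) = 1777019 + \left(80 - 153576\right) = 1777019 - 153496 = 1623523$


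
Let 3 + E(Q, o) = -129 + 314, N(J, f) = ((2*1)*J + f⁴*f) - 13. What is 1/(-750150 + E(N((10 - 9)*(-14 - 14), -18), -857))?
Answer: -1/749968 ≈ -1.3334e-6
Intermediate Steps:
N(J, f) = -13 + f⁵ + 2*J (N(J, f) = (2*J + f⁵) - 13 = (f⁵ + 2*J) - 13 = -13 + f⁵ + 2*J)
E(Q, o) = 182 (E(Q, o) = -3 + (-129 + 314) = -3 + 185 = 182)
1/(-750150 + E(N((10 - 9)*(-14 - 14), -18), -857)) = 1/(-750150 + 182) = 1/(-749968) = -1/749968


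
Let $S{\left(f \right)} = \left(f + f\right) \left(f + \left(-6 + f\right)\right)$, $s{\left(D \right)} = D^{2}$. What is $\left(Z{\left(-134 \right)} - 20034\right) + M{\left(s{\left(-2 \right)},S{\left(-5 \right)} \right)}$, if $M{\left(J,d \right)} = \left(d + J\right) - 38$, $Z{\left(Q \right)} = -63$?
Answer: $-19971$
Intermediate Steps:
$S{\left(f \right)} = 2 f \left(-6 + 2 f\right)$
$M{\left(J,d \right)} = -38 + J + d$ ($M{\left(J,d \right)} = \left(J + d\right) - 38 = -38 + J + d$)
$\left(Z{\left(-134 \right)} - 20034\right) + M{\left(s{\left(-2 \right)},S{\left(-5 \right)} \right)} = \left(-63 - 20034\right) + \left(-38 + \left(-2\right)^{2} + 4 \left(-5\right) \left(-3 - 5\right)\right) = -20097 + \left(-38 + 4 + 4 \left(-5\right) \left(-8\right)\right) = -20097 + \left(-38 + 4 + 160\right) = -20097 + 126 = -19971$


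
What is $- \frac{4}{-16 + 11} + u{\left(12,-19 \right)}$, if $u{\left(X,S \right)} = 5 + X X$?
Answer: $\frac{749}{5} \approx 149.8$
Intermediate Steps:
$u{\left(X,S \right)} = 5 + X^{2}$
$- \frac{4}{-16 + 11} + u{\left(12,-19 \right)} = - \frac{4}{-16 + 11} + \left(5 + 12^{2}\right) = - \frac{4}{-5} + \left(5 + 144\right) = - \frac{\left(-1\right) 4}{5} + 149 = \left(-1\right) \left(- \frac{4}{5}\right) + 149 = \frac{4}{5} + 149 = \frac{749}{5}$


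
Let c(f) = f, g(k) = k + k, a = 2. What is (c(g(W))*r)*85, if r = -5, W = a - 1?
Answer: -850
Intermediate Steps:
W = 1 (W = 2 - 1 = 1)
g(k) = 2*k
(c(g(W))*r)*85 = ((2*1)*(-5))*85 = (2*(-5))*85 = -10*85 = -850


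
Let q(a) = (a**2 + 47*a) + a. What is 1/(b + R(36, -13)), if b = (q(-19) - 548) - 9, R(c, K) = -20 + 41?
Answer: -1/1087 ≈ -0.00091996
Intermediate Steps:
R(c, K) = 21
q(a) = a**2 + 48*a
b = -1108 (b = (-19*(48 - 19) - 548) - 9 = (-19*29 - 548) - 9 = (-551 - 548) - 9 = -1099 - 9 = -1108)
1/(b + R(36, -13)) = 1/(-1108 + 21) = 1/(-1087) = -1/1087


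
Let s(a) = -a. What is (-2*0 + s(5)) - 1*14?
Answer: -19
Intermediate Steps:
(-2*0 + s(5)) - 1*14 = (-2*0 - 1*5) - 1*14 = (0 - 5) - 14 = -5 - 14 = -19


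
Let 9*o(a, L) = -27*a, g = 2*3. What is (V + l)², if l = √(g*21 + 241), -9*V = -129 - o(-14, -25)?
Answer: (19 + √367)² ≈ 1456.0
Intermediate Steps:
g = 6
o(a, L) = -3*a (o(a, L) = (-27*a)/9 = -3*a)
V = 19 (V = -(-129 - (-3)*(-14))/9 = -(-129 - 1*42)/9 = -(-129 - 42)/9 = -⅑*(-171) = 19)
l = √367 (l = √(6*21 + 241) = √(126 + 241) = √367 ≈ 19.157)
(V + l)² = (19 + √367)²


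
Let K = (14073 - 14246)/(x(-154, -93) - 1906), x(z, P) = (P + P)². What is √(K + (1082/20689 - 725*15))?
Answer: I*√4974348733433496411470/676323410 ≈ 104.28*I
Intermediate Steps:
x(z, P) = 4*P² (x(z, P) = (2*P)² = 4*P²)
K = -173/32690 (K = (14073 - 14246)/(4*(-93)² - 1906) = -173/(4*8649 - 1906) = -173/(34596 - 1906) = -173/32690 ≈ -0.0052921)
√(K + (1082/20689 - 725*15)) = √(-173/32690 + (1082/20689 - 725*15)) = √(-173/32690 + (1082*(1/20689) - 10875)) = √(-173/32690 + (1082/20689 - 10875)) = √(-173/32690 - 224991793/20689) = √(-7354985292367/676323410) = I*√4974348733433496411470/676323410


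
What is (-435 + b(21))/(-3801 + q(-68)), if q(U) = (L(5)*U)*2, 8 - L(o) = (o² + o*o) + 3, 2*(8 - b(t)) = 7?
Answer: -287/1546 ≈ -0.18564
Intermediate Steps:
b(t) = 9/2 (b(t) = 8 - ½*7 = 8 - 7/2 = 9/2)
L(o) = 5 - 2*o² (L(o) = 8 - ((o² + o*o) + 3) = 8 - ((o² + o²) + 3) = 8 - (2*o² + 3) = 8 - (3 + 2*o²) = 8 + (-3 - 2*o²) = 5 - 2*o²)
q(U) = -90*U (q(U) = ((5 - 2*5²)*U)*2 = ((5 - 2*25)*U)*2 = ((5 - 50)*U)*2 = -45*U*2 = -90*U)
(-435 + b(21))/(-3801 + q(-68)) = (-435 + 9/2)/(-3801 - 90*(-68)) = -861/(2*(-3801 + 6120)) = -861/2/2319 = -861/2*1/2319 = -287/1546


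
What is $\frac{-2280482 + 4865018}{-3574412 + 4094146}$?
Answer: $\frac{1292268}{259867} \approx 4.9728$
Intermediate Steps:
$\frac{-2280482 + 4865018}{-3574412 + 4094146} = \frac{2584536}{519734} = 2584536 \cdot \frac{1}{519734} = \frac{1292268}{259867}$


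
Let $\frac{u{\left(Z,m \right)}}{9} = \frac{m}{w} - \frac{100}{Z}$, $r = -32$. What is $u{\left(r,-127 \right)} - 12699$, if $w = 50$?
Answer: $- \frac{2538747}{200} \approx -12694.0$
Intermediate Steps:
$u{\left(Z,m \right)} = - \frac{900}{Z} + \frac{9 m}{50}$ ($u{\left(Z,m \right)} = 9 \left(\frac{m}{50} - \frac{100}{Z}\right) = 9 \left(- \frac{100}{Z} + \frac{m}{50}\right) = - \frac{900}{Z} + \frac{9 m}{50}$)
$u{\left(r,-127 \right)} - 12699 = \left(- \frac{900}{-32} + \frac{9}{50} \left(-127\right)\right) - 12699 = \left(\left(-900\right) \left(- \frac{1}{32}\right) - \frac{1143}{50}\right) - 12699 = \left(\frac{225}{8} - \frac{1143}{50}\right) - 12699 = \frac{1053}{200} - 12699 = - \frac{2538747}{200}$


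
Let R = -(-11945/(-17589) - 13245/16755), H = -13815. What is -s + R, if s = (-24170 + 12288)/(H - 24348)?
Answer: -49974685060/249928380273 ≈ -0.19996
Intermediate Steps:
s = 11882/38163 (s = (-24170 + 12288)/(-13815 - 24348) = -11882/(-38163) = -11882*(-1/38163) = 11882/38163 ≈ 0.31135)
R = 2188522/19646913 (R = -(-11945*(-1/17589) - 13245*1/16755) = -(11945/17589 - 883/1117) = -1*(-2188522/19646913) = 2188522/19646913 ≈ 0.11139)
-s + R = -1*11882/38163 + 2188522/19646913 = -11882/38163 + 2188522/19646913 = -49974685060/249928380273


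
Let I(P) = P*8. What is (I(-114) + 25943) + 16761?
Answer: 41792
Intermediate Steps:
I(P) = 8*P
(I(-114) + 25943) + 16761 = (8*(-114) + 25943) + 16761 = (-912 + 25943) + 16761 = 25031 + 16761 = 41792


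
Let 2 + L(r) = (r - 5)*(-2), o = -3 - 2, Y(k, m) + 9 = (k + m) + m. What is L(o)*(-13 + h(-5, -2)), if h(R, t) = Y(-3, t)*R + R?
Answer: 1116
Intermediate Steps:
Y(k, m) = -9 + k + 2*m (Y(k, m) = -9 + ((k + m) + m) = -9 + (k + 2*m) = -9 + k + 2*m)
o = -5
L(r) = 8 - 2*r (L(r) = -2 + (r - 5)*(-2) = -2 + (-5 + r)*(-2) = -2 + (10 - 2*r) = 8 - 2*r)
h(R, t) = R + R*(-12 + 2*t) (h(R, t) = (-9 - 3 + 2*t)*R + R = (-12 + 2*t)*R + R = R*(-12 + 2*t) + R = R + R*(-12 + 2*t))
L(o)*(-13 + h(-5, -2)) = (8 - 2*(-5))*(-13 - 5*(-11 + 2*(-2))) = (8 + 10)*(-13 - 5*(-11 - 4)) = 18*(-13 - 5*(-15)) = 18*(-13 + 75) = 18*62 = 1116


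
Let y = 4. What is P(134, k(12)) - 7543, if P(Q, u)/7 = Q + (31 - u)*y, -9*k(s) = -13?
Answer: -51997/9 ≈ -5777.4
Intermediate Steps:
k(s) = 13/9 (k(s) = -⅑*(-13) = 13/9)
P(Q, u) = 868 - 28*u + 7*Q (P(Q, u) = 7*(Q + (31 - u)*4) = 7*(Q + (124 - 4*u)) = 7*(124 + Q - 4*u) = 868 - 28*u + 7*Q)
P(134, k(12)) - 7543 = (868 - 28*13/9 + 7*134) - 7543 = (868 - 364/9 + 938) - 7543 = 15890/9 - 7543 = -51997/9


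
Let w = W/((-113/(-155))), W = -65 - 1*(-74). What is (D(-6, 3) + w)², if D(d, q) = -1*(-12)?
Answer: 7568001/12769 ≈ 592.69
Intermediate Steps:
W = 9 (W = -65 + 74 = 9)
D(d, q) = 12
w = 1395/113 (w = 9/((-113/(-155))) = 9/((-113*(-1/155))) = 9/(113/155) = 9*(155/113) = 1395/113 ≈ 12.345)
(D(-6, 3) + w)² = (12 + 1395/113)² = (2751/113)² = 7568001/12769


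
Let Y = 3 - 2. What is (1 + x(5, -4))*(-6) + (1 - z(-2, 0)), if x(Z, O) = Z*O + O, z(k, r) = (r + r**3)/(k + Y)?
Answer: 139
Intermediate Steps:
Y = 1
z(k, r) = (r + r**3)/(1 + k) (z(k, r) = (r + r**3)/(k + 1) = (r + r**3)/(1 + k))
x(Z, O) = O + O*Z (x(Z, O) = O*Z + O = O + O*Z)
(1 + x(5, -4))*(-6) + (1 - z(-2, 0)) = (1 - 4*(1 + 5))*(-6) + (1 - (0 + 0**3)/(1 - 2)) = (1 - 4*6)*(-6) + (1 - (0 + 0)/(-1)) = (1 - 24)*(-6) + (1 - (-1)*0) = -23*(-6) + (1 - 1*0) = 138 + (1 + 0) = 138 + 1 = 139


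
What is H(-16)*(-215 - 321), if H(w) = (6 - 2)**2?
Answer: -8576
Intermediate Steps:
H(w) = 16 (H(w) = 4**2 = 16)
H(-16)*(-215 - 321) = 16*(-215 - 321) = 16*(-536) = -8576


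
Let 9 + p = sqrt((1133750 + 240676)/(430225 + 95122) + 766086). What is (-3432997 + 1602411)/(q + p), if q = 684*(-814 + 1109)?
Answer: -88969156684722/9806181142739 + 5036*sqrt(52858097869581249)/29418543428217 ≈ -9.0334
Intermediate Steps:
q = 201780 (q = 684*295 = 201780)
p = -9 + 2*sqrt(52858097869581249)/525347 (p = -9 + sqrt((1133750 + 240676)/(430225 + 95122) + 766086) = -9 + sqrt(1374426/525347 + 766086) = -9 + sqrt(402462356268/525347) = -9 + 2*sqrt(52858097869581249)/525347 ≈ 866.26)
(-3432997 + 1602411)/(q + p) = (-3432997 + 1602411)/(201780 + (-9 + 2*sqrt(52858097869581249)/525347)) = -1830586/(201771 + 2*sqrt(52858097869581249)/525347)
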